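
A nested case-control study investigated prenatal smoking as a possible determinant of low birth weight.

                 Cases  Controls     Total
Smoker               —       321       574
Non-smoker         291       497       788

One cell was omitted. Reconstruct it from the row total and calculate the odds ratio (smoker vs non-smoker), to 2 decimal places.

The missing cell is in the exposed row: 574 − 321 = 253.
So a = 253, b = 321, c = 291, d = 497.
OR = (a·d)/(b·c) = (253 × 497) / (321 × 291) = 125741 / 93411 = 1.34610

1.35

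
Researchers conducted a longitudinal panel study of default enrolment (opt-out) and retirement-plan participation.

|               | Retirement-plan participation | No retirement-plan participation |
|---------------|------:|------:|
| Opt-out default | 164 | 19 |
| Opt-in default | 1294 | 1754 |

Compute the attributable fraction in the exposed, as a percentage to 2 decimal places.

Cells: a = 164, b = 19, c = 1294, d = 1754.
Risk in exposed = 164/183 = 0.89617; risk in unexposed = 1294/3048 = 0.42454.
RR = 0.89617/0.42454 = 2.11093
AR% = (RR − 1)/RR × 100 = (2.11093 − 1)/2.11093 × 100 = 52.6275%

52.63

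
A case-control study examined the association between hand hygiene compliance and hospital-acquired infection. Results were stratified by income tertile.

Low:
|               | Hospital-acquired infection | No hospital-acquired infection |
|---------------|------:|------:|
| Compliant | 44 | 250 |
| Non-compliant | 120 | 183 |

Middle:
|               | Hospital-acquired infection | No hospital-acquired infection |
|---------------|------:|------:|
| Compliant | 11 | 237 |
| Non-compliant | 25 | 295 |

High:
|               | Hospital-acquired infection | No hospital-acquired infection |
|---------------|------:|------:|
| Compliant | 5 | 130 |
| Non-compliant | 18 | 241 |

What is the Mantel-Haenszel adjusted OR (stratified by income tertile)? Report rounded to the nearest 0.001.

OR_MH = Σ(aᵢdᵢ/nᵢ) / Σ(bᵢcᵢ/nᵢ), where nᵢ is the stratum total.
Stratum 1 (Low): n = 597; a·d/n = 44·183/597 = 13.4874; b·c/n = 250·120/597 = 50.2513
Stratum 2 (Middle): n = 568; a·d/n = 11·295/568 = 5.7130; b·c/n = 237·25/568 = 10.4313
Stratum 3 (High): n = 394; a·d/n = 5·241/394 = 3.0584; b·c/n = 130·18/394 = 5.9391
OR_MH = (13.4874 + 5.7130 + 3.0584) / (50.2513 + 10.4313 + 5.9391) = 22.2588 / 66.6217 = 0.33411

0.334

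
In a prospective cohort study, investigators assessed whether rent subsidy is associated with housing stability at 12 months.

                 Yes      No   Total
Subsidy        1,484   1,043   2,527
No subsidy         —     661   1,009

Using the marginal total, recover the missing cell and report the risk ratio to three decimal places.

1.703

The missing cell is in the unexposed row: 1009 − 661 = 348.
So a = 1484, b = 1043, c = 348, d = 661.
RR = [a/(a+b)] / [c/(c+d)] = (1484/2527) / (348/1009) = 0.58726/0.34490 = 1.70271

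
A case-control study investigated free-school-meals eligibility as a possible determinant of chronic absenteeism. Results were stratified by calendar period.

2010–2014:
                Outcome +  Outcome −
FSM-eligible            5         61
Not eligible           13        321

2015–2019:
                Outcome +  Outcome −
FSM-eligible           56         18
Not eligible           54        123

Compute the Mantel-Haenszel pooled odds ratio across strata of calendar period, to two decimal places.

OR_MH = Σ(aᵢdᵢ/nᵢ) / Σ(bᵢcᵢ/nᵢ), where nᵢ is the stratum total.
Stratum 1 (2010–2014): n = 400; a·d/n = 5·321/400 = 4.0125; b·c/n = 61·13/400 = 1.9825
Stratum 2 (2015–2019): n = 251; a·d/n = 56·123/251 = 27.4422; b·c/n = 18·54/251 = 3.8725
OR_MH = (4.0125 + 27.4422) / (1.9825 + 3.8725) = 31.4547 / 5.8550 = 5.37228

5.37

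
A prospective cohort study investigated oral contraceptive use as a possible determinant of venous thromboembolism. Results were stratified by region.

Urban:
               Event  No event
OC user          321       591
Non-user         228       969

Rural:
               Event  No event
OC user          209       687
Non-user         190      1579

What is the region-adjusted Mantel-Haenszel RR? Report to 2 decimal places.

RR_MH = Σ(aᵢ·n₀ᵢ/nᵢ) / Σ(cᵢ·n₁ᵢ/nᵢ), with n₁ᵢ = aᵢ+bᵢ (exposed), n₀ᵢ = cᵢ+dᵢ (unexposed), nᵢ = n₁ᵢ+n₀ᵢ.
Stratum 1 (Urban): n₁ = 912, n₀ = 1197, n = 2109; a·n₀/n = 321·1197/2109 = 182.1892; c·n₁/n = 228·912/2109 = 98.5946
Stratum 2 (Rural): n₁ = 896, n₀ = 1769, n = 2665; a·n₀/n = 209·1769/2665 = 138.7321; c·n₁/n = 190·896/2665 = 63.8799
RR_MH = (182.1892 + 138.7321) / (98.5946 + 63.8799) = 320.9213 / 162.4745 = 1.97521

1.98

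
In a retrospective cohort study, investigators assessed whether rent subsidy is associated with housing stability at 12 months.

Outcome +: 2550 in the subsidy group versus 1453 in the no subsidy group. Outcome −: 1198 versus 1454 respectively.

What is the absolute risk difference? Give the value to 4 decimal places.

From the description: a = 2550, b = 1198, c = 1453, d = 1454.
Risk in exposed = 2550/3748 = 0.680363; risk in unexposed = 1453/2907 = 0.499828.
Risk difference = 0.680363 − 0.499828 = 0.180535

0.1805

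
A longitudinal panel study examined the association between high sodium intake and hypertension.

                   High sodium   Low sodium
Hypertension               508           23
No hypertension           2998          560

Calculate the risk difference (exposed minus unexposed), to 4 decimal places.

0.1054

Reading the table with exposure as columns: a = 508 (High sodium, case), b = 2998 (High sodium, non-case), c = 23 (Low sodium, case), d = 560.
Risk in exposed = 508/3506 = 0.144894; risk in unexposed = 23/583 = 0.039451.
Risk difference = 0.144894 − 0.039451 = 0.105443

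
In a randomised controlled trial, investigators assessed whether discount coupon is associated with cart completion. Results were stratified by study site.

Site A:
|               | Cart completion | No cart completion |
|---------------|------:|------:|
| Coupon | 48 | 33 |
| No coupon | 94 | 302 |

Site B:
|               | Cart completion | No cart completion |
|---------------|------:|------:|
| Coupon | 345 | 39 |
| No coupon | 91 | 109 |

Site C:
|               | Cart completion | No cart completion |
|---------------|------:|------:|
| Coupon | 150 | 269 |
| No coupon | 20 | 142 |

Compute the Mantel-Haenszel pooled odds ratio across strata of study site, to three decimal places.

6.018

OR_MH = Σ(aᵢdᵢ/nᵢ) / Σ(bᵢcᵢ/nᵢ), where nᵢ is the stratum total.
Stratum 1 (Site A): n = 477; a·d/n = 48·302/477 = 30.3899; b·c/n = 33·94/477 = 6.5031
Stratum 2 (Site B): n = 584; a·d/n = 345·109/584 = 64.3921; b·c/n = 39·91/584 = 6.0771
Stratum 3 (Site C): n = 581; a·d/n = 150·142/581 = 36.6609; b·c/n = 269·20/581 = 9.2599
OR_MH = (30.3899 + 64.3921 + 36.6609) / (6.5031 + 6.0771 + 9.2599) = 131.4430 / 21.8401 = 6.01843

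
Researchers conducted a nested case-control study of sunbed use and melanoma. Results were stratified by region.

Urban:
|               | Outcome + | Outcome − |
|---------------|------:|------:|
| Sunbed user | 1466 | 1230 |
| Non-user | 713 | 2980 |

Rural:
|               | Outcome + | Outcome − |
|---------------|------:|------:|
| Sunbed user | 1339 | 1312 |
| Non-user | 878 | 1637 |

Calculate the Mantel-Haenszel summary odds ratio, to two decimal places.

3.08

OR_MH = Σ(aᵢdᵢ/nᵢ) / Σ(bᵢcᵢ/nᵢ), where nᵢ is the stratum total.
Stratum 1 (Urban): n = 6389; a·d/n = 1466·2980/6389 = 683.7815; b·c/n = 1230·713/6389 = 137.2656
Stratum 2 (Rural): n = 5166; a·d/n = 1339·1637/5166 = 424.3018; b·c/n = 1312·878/5166 = 222.9841
OR_MH = (683.7815 + 424.3018) / (137.2656 + 222.9841) = 1108.0833 / 360.2497 = 3.07588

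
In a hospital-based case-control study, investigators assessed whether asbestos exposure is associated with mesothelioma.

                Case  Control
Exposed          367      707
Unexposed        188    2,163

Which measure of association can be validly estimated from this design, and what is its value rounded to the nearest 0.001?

5.972

Cells: a = 367, b = 707, c = 188, d = 2163.
This is a hospital-based case-control study: participants were sampled on outcome status, so risks in the source population cannot be estimated directly — relative risk is not valid here. The odds ratio is the appropriate measure.
OR = (a·d)/(b·c) = (367 × 2163) / (707 × 188) = 793821 / 132916 = 5.97235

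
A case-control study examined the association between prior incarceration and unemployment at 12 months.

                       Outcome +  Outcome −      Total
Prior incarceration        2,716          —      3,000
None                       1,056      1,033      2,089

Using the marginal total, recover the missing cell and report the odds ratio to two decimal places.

9.36

The missing cell is in the exposed row: 3000 − 2716 = 284.
So a = 2716, b = 284, c = 1056, d = 1033.
OR = (a·d)/(b·c) = (2716 × 1033) / (284 × 1056) = 2805628 / 299904 = 9.35509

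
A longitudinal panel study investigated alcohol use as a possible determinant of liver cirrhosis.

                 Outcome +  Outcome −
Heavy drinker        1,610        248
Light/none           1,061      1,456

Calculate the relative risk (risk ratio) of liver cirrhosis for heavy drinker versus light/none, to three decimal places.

Cells: a = 1610, b = 248, c = 1061, d = 1456.
Risk in exposed = 1610/1858 = 0.86652; risk in unexposed = 1061/2517 = 0.42153.
RR = 0.86652 / 0.42153 = 2.05564
The risk among the exposed is 2.06 times that among the unexposed.

2.056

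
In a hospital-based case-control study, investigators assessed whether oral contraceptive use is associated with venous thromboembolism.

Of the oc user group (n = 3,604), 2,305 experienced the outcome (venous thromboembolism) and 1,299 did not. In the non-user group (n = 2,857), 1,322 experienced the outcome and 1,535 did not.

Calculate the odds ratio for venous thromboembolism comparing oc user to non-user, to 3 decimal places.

From the description: a = 2305, b = 1299, c = 1322, d = 1535.
OR = (a·d)/(b·c) = (2305 × 1535) / (1299 × 1322) = 3538175 / 1717278 = 2.06034
The odds of venous thromboembolism are about 2.06 times as high in the oc user group.

2.060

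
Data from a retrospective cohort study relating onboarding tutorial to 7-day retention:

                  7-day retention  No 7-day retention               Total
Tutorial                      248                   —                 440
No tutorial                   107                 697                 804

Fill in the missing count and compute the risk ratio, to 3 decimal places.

The missing cell is in the exposed row: 440 − 248 = 192.
So a = 248, b = 192, c = 107, d = 697.
RR = [a/(a+b)] / [c/(c+d)] = (248/440) / (107/804) = 0.56364/0.13308 = 4.23517

4.235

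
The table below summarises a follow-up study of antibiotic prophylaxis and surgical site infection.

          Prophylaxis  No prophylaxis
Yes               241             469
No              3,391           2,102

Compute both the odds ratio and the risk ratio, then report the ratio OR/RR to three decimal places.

Reading the table with exposure as columns: a = 241 (Prophylaxis, case), b = 3391 (Prophylaxis, non-case), c = 469 (No prophylaxis, case), d = 2102.
OR = (241·2102)/(3391·469) = 506582/1590379 = 0.31853
Risk in exposed = 241/3632 = 0.06635; risk in unexposed = 469/2571 = 0.18242; RR = 0.36375
OR/RR = 0.31853 / 0.36375 = 0.87569
The outcome is not rare, so the OR lies further from 1 than the RR.

0.876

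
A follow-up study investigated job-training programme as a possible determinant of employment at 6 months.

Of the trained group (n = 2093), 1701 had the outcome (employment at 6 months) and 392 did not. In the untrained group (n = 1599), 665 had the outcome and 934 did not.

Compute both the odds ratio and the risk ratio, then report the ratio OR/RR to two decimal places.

From the description: a = 1701, b = 392, c = 665, d = 934.
OR = (1701·934)/(392·665) = 1588734/260680 = 6.09458
Risk in exposed = 1701/2093 = 0.81271; risk in unexposed = 665/1599 = 0.41588; RR = 1.95417
OR/RR = 6.09458 / 1.95417 = 3.11876
The outcome is not rare, so the OR lies further from 1 than the RR.

3.12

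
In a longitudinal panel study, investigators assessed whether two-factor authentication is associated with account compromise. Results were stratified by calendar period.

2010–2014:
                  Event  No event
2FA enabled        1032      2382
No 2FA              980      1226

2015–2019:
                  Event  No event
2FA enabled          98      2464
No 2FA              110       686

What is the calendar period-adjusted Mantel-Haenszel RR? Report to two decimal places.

0.63

RR_MH = Σ(aᵢ·n₀ᵢ/nᵢ) / Σ(cᵢ·n₁ᵢ/nᵢ), with n₁ᵢ = aᵢ+bᵢ (exposed), n₀ᵢ = cᵢ+dᵢ (unexposed), nᵢ = n₁ᵢ+n₀ᵢ.
Stratum 1 (2010–2014): n₁ = 3414, n₀ = 2206, n = 5620; a·n₀/n = 1032·2206/5620 = 405.0875; c·n₁/n = 980·3414/5620 = 595.3238
Stratum 2 (2015–2019): n₁ = 2562, n₀ = 796, n = 3358; a·n₀/n = 98·796/3358 = 23.2305; c·n₁/n = 110·2562/3358 = 83.9250
RR_MH = (405.0875 + 23.2305) / (595.3238 + 83.9250) = 428.3180 / 679.2488 = 0.63058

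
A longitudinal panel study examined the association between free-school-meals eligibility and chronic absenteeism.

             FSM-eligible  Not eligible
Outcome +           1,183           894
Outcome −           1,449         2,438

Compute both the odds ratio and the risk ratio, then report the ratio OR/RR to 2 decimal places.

Reading the table with exposure as columns: a = 1183 (FSM-eligible, case), b = 1449 (FSM-eligible, non-case), c = 894 (Not eligible, case), d = 2438.
OR = (1183·2438)/(1449·894) = 2884154/1295406 = 2.22645
Risk in exposed = 1183/2632 = 0.44947; risk in unexposed = 894/3332 = 0.26831; RR = 1.67520
OR/RR = 2.22645 / 1.67520 = 1.32906
The outcome is not rare, so the OR lies further from 1 than the RR.

1.33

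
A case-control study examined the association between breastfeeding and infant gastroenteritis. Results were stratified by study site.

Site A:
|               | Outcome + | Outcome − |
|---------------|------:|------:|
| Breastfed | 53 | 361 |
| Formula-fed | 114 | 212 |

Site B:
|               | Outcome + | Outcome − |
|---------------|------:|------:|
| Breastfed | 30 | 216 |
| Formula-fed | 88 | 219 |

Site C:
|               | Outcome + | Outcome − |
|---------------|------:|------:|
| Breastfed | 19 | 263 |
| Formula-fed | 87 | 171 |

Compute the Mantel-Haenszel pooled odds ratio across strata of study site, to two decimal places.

OR_MH = Σ(aᵢdᵢ/nᵢ) / Σ(bᵢcᵢ/nᵢ), where nᵢ is the stratum total.
Stratum 1 (Site A): n = 740; a·d/n = 53·212/740 = 15.1838; b·c/n = 361·114/740 = 55.6135
Stratum 2 (Site B): n = 553; a·d/n = 30·219/553 = 11.8807; b·c/n = 216·88/553 = 34.3725
Stratum 3 (Site C): n = 540; a·d/n = 19·171/540 = 6.0167; b·c/n = 263·87/540 = 42.3722
OR_MH = (15.1838 + 11.8807 + 6.0167) / (55.6135 + 34.3725 + 42.3722) = 33.0811 / 132.3582 = 0.24994

0.25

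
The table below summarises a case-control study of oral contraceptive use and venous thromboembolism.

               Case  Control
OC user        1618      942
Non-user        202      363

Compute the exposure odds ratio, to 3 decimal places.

3.087

Cells: a = 1618, b = 942, c = 202, d = 363.
OR = (a·d)/(b·c) = (1618 × 363) / (942 × 202) = 587334 / 190284 = 3.08662
The odds of venous thromboembolism are about 3.09 times as high in the oc user group.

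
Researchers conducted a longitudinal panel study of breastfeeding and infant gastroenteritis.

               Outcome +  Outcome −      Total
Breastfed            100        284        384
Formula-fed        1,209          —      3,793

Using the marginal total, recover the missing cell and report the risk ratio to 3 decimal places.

0.817

The missing cell is in the unexposed row: 3793 − 1209 = 2584.
So a = 100, b = 284, c = 1209, d = 2584.
RR = [a/(a+b)] / [c/(c+d)] = (100/384) / (1209/3793) = 0.26042/0.31875 = 0.81701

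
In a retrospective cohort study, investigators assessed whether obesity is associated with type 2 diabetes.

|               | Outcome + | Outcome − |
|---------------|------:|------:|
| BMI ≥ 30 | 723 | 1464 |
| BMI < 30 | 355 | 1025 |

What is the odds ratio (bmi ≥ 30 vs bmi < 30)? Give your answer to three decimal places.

Cells: a = 723, b = 1464, c = 355, d = 1025.
OR = (a·d)/(b·c) = (723 × 1025) / (1464 × 355) = 741075 / 519720 = 1.42591
The odds of type 2 diabetes are about 1.43 times as high in the bmi ≥ 30 group.

1.426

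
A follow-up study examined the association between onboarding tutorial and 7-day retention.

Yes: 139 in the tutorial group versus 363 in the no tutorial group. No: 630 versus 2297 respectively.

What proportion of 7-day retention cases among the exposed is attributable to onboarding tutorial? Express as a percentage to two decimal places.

From the description: a = 139, b = 630, c = 363, d = 2297.
Risk in exposed = 139/769 = 0.18075; risk in unexposed = 363/2660 = 0.13647.
RR = 0.18075/0.13647 = 1.32454
AR% = (RR − 1)/RR × 100 = (1.32454 − 1)/1.32454 × 100 = 24.5018%

24.50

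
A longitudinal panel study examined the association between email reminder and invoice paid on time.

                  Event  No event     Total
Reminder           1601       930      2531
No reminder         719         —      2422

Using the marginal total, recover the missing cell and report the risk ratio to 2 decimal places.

The missing cell is in the unexposed row: 2422 − 719 = 1703.
So a = 1601, b = 930, c = 719, d = 1703.
RR = [a/(a+b)] / [c/(c+d)] = (1601/2531) / (719/2422) = 0.63256/0.29686 = 2.13081

2.13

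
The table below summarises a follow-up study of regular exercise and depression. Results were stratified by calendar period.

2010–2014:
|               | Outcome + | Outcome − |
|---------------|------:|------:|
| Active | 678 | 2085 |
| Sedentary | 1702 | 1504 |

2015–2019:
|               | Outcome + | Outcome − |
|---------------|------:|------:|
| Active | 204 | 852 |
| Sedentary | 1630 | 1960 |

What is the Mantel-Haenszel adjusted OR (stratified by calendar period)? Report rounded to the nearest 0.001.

OR_MH = Σ(aᵢdᵢ/nᵢ) / Σ(bᵢcᵢ/nᵢ), where nᵢ is the stratum total.
Stratum 1 (2010–2014): n = 5969; a·d/n = 678·1504/5969 = 170.8346; b·c/n = 2085·1702/5969 = 594.5167
Stratum 2 (2015–2019): n = 4646; a·d/n = 204·1960/4646 = 86.0611; b·c/n = 852·1630/4646 = 298.9152
OR_MH = (170.8346 + 86.0611) / (594.5167 + 298.9152) = 256.8958 / 893.4319 = 0.28754

0.288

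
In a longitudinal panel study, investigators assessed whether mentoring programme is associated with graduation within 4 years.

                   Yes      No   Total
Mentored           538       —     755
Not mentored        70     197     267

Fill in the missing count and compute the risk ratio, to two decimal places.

2.72

The missing cell is in the exposed row: 755 − 538 = 217.
So a = 538, b = 217, c = 70, d = 197.
RR = [a/(a+b)] / [c/(c+d)] = (538/755) / (70/267) = 0.71258/0.26217 = 2.71799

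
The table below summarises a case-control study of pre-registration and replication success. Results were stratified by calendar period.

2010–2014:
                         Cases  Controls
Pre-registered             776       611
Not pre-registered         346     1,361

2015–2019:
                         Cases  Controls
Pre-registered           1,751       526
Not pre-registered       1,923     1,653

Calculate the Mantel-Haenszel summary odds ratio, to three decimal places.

OR_MH = Σ(aᵢdᵢ/nᵢ) / Σ(bᵢcᵢ/nᵢ), where nᵢ is the stratum total.
Stratum 1 (2010–2014): n = 3094; a·d/n = 776·1361/3094 = 341.3497; b·c/n = 611·346/3094 = 68.3277
Stratum 2 (2015–2019): n = 5853; a·d/n = 1751·1653/5853 = 494.5161; b·c/n = 526·1923/5853 = 172.8170
OR_MH = (341.3497 + 494.5161) / (68.3277 + 172.8170) = 835.8659 / 241.1447 = 3.46624

3.466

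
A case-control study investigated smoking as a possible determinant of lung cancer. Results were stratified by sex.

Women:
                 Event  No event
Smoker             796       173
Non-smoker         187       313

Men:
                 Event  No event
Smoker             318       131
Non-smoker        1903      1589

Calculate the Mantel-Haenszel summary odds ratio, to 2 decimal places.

OR_MH = Σ(aᵢdᵢ/nᵢ) / Σ(bᵢcᵢ/nᵢ), where nᵢ is the stratum total.
Stratum 1 (Women): n = 1469; a·d/n = 796·313/1469 = 169.6038; b·c/n = 173·187/1469 = 22.0225
Stratum 2 (Men): n = 3941; a·d/n = 318·1589/3941 = 128.2167; b·c/n = 131·1903/3941 = 63.2563
OR_MH = (169.6038 + 128.2167) / (22.0225 + 63.2563) = 297.8205 / 85.2787 = 3.49232

3.49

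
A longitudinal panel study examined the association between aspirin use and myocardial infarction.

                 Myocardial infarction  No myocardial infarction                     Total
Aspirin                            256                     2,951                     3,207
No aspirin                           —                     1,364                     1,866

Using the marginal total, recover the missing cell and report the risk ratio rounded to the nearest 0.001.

The missing cell is in the unexposed row: 1866 − 1364 = 502.
So a = 256, b = 2951, c = 502, d = 1364.
RR = [a/(a+b)] / [c/(c+d)] = (256/3207) / (502/1866) = 0.07983/0.26902 = 0.29672

0.297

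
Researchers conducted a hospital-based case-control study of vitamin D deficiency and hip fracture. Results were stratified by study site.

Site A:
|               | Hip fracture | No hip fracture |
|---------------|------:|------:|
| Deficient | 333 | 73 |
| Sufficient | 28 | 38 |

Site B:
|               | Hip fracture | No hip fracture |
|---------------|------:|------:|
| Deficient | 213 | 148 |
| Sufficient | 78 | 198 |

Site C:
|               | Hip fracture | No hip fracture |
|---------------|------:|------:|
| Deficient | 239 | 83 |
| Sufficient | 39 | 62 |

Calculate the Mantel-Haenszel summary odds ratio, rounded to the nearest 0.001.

OR_MH = Σ(aᵢdᵢ/nᵢ) / Σ(bᵢcᵢ/nᵢ), where nᵢ is the stratum total.
Stratum 1 (Site A): n = 472; a·d/n = 333·38/472 = 26.8093; b·c/n = 73·28/472 = 4.3305
Stratum 2 (Site B): n = 637; a·d/n = 213·198/637 = 66.2072; b·c/n = 148·78/637 = 18.1224
Stratum 3 (Site C): n = 423; a·d/n = 239·62/423 = 35.0307; b·c/n = 83·39/423 = 7.6525
OR_MH = (26.8093 + 66.2072 + 35.0307) / (4.3305 + 18.1224 + 7.6525) = 128.0473 / 30.1054 = 4.25329

4.253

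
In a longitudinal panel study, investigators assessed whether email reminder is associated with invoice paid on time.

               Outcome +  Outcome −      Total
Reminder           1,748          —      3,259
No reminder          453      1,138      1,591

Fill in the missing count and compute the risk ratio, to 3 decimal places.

The missing cell is in the exposed row: 3259 − 1748 = 1511.
So a = 1748, b = 1511, c = 453, d = 1138.
RR = [a/(a+b)] / [c/(c+d)] = (1748/3259) / (453/1591) = 0.53636/0.28473 = 1.88378

1.884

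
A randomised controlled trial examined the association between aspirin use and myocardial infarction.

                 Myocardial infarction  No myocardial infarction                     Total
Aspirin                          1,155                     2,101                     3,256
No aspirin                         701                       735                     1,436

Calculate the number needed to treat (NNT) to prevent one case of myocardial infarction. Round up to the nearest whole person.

8

Risk in treated group = 1155/3256 = 0.35473; risk in control = 701/1436 = 0.48816.
Absolute risk reduction = 0.48816 − 0.35473 = 0.13343
NNT = 1 / ARR = 1 / 0.13343 = 7.494 → round up → 8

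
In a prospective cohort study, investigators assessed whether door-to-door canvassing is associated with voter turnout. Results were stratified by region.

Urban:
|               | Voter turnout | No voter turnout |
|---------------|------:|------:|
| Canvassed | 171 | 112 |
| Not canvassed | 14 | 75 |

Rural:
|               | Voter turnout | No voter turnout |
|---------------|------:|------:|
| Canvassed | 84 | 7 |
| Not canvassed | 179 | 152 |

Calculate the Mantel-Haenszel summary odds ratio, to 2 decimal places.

9.01

OR_MH = Σ(aᵢdᵢ/nᵢ) / Σ(bᵢcᵢ/nᵢ), where nᵢ is the stratum total.
Stratum 1 (Urban): n = 372; a·d/n = 171·75/372 = 34.4758; b·c/n = 112·14/372 = 4.2151
Stratum 2 (Rural): n = 422; a·d/n = 84·152/422 = 30.2559; b·c/n = 7·179/422 = 2.9692
OR_MH = (34.4758 + 30.2559) / (4.2151 + 2.9692) = 64.7317 / 7.1842 = 9.01023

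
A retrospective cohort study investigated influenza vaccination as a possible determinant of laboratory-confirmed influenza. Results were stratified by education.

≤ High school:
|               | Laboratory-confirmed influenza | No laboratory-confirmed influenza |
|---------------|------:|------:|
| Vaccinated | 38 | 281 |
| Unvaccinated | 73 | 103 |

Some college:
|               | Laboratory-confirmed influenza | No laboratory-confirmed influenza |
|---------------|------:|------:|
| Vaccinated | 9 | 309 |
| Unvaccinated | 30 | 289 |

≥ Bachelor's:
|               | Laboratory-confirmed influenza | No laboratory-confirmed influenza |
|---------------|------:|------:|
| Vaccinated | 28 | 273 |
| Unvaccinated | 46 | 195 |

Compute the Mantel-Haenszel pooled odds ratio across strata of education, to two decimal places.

0.28

OR_MH = Σ(aᵢdᵢ/nᵢ) / Σ(bᵢcᵢ/nᵢ), where nᵢ is the stratum total.
Stratum 1 (≤ High school): n = 495; a·d/n = 38·103/495 = 7.9071; b·c/n = 281·73/495 = 41.4404
Stratum 2 (Some college): n = 637; a·d/n = 9·289/637 = 4.0832; b·c/n = 309·30/637 = 14.5526
Stratum 3 (≥ Bachelor's): n = 542; a·d/n = 28·195/542 = 10.0738; b·c/n = 273·46/542 = 23.1697
OR_MH = (7.9071 + 4.0832 + 10.0738) / (41.4404 + 14.5526 + 23.1697) = 22.0641 / 79.1627 = 0.27872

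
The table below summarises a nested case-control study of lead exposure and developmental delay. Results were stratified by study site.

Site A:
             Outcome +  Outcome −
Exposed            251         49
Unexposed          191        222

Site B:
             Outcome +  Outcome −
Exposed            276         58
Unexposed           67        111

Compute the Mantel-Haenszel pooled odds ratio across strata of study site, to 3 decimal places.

OR_MH = Σ(aᵢdᵢ/nᵢ) / Σ(bᵢcᵢ/nᵢ), where nᵢ is the stratum total.
Stratum 1 (Site A): n = 713; a·d/n = 251·222/713 = 78.1515; b·c/n = 49·191/713 = 13.1262
Stratum 2 (Site B): n = 512; a·d/n = 276·111/512 = 59.8359; b·c/n = 58·67/512 = 7.5898
OR_MH = (78.1515 + 59.8359) / (13.1262 + 7.5898) = 137.9874 / 20.7161 = 6.66089

6.661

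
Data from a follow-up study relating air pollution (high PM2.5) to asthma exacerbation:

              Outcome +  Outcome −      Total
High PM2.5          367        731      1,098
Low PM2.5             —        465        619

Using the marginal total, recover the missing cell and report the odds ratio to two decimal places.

1.52

The missing cell is in the unexposed row: 619 − 465 = 154.
So a = 367, b = 731, c = 154, d = 465.
OR = (a·d)/(b·c) = (367 × 465) / (731 × 154) = 170655 / 112574 = 1.51594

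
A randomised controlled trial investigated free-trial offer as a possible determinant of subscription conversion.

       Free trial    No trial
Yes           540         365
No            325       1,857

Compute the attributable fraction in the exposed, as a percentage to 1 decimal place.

Reading the table with exposure as columns: a = 540 (Free trial, case), b = 325 (Free trial, non-case), c = 365 (No trial, case), d = 1857.
Risk in exposed = 540/865 = 0.62428; risk in unexposed = 365/2222 = 0.16427.
RR = 0.62428/0.16427 = 3.80040
AR% = (RR − 1)/RR × 100 = (3.80040 − 1)/3.80040 × 100 = 73.6870%

73.7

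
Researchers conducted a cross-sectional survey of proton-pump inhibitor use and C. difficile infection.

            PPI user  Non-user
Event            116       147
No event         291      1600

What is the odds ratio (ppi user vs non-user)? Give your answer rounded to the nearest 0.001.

4.339

Reading the table with exposure as columns: a = 116 (PPI user, case), b = 291 (PPI user, non-case), c = 147 (Non-user, case), d = 1600.
OR = (a·d)/(b·c) = (116 × 1600) / (291 × 147) = 185600 / 42777 = 4.33878
The odds of C. difficile infection are about 4.34 times as high in the ppi user group.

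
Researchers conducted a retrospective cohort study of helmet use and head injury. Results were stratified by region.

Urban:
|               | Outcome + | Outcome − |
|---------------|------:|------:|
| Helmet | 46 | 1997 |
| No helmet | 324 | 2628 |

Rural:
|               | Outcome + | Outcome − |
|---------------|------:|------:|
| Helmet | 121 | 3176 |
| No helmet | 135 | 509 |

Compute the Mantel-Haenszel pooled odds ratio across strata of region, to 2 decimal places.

OR_MH = Σ(aᵢdᵢ/nᵢ) / Σ(bᵢcᵢ/nᵢ), where nᵢ is the stratum total.
Stratum 1 (Urban): n = 4995; a·d/n = 46·2628/4995 = 24.2018; b·c/n = 1997·324/4995 = 129.5351
Stratum 2 (Rural): n = 3941; a·d/n = 121·509/3941 = 15.6278; b·c/n = 3176·135/3941 = 108.7947
OR_MH = (24.2018 + 15.6278) / (129.5351 + 108.7947) = 39.8296 / 238.3299 = 0.16712

0.17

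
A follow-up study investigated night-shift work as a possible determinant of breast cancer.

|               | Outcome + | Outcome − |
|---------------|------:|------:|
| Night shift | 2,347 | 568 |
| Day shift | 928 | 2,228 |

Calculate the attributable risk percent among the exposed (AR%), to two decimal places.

63.48

Cells: a = 2347, b = 568, c = 928, d = 2228.
Risk in exposed = 2347/2915 = 0.80515; risk in unexposed = 928/3156 = 0.29404.
RR = 0.80515/0.29404 = 2.73819
AR% = (RR − 1)/RR × 100 = (2.73819 − 1)/2.73819 × 100 = 63.4795%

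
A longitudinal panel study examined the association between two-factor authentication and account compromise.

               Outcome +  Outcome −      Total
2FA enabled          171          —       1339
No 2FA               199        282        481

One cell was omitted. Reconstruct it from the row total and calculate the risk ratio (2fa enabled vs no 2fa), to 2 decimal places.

The missing cell is in the exposed row: 1339 − 171 = 1168.
So a = 171, b = 1168, c = 199, d = 282.
RR = [a/(a+b)] / [c/(c+d)] = (171/1339) / (199/481) = 0.12771/0.41372 = 0.30868

0.31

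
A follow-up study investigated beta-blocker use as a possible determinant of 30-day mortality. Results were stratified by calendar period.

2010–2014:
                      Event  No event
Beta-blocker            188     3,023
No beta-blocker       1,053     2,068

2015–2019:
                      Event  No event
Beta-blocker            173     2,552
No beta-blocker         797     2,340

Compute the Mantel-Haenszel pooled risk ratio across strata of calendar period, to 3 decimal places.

RR_MH = Σ(aᵢ·n₀ᵢ/nᵢ) / Σ(cᵢ·n₁ᵢ/nᵢ), with n₁ᵢ = aᵢ+bᵢ (exposed), n₀ᵢ = cᵢ+dᵢ (unexposed), nᵢ = n₁ᵢ+n₀ᵢ.
Stratum 1 (2010–2014): n₁ = 3211, n₀ = 3121, n = 6332; a·n₀/n = 188·3121/6332 = 92.6639; c·n₁/n = 1053·3211/6332 = 533.9834
Stratum 2 (2015–2019): n₁ = 2725, n₀ = 3137, n = 5862; a·n₀/n = 173·3137/5862 = 92.5795; c·n₁/n = 797·2725/5862 = 370.4922
RR_MH = (92.6639 + 92.5795) / (533.9834 + 370.4922) = 185.2434 / 904.4756 = 0.20481

0.205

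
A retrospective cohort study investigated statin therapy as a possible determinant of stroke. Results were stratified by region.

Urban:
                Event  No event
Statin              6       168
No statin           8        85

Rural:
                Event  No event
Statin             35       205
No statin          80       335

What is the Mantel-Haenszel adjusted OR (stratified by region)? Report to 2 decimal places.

0.66

OR_MH = Σ(aᵢdᵢ/nᵢ) / Σ(bᵢcᵢ/nᵢ), where nᵢ is the stratum total.
Stratum 1 (Urban): n = 267; a·d/n = 6·85/267 = 1.9101; b·c/n = 168·8/267 = 5.0337
Stratum 2 (Rural): n = 655; a·d/n = 35·335/655 = 17.9008; b·c/n = 205·80/655 = 25.0382
OR_MH = (1.9101 + 17.9008) / (5.0337 + 25.0382) = 19.8109 / 30.0719 = 0.65878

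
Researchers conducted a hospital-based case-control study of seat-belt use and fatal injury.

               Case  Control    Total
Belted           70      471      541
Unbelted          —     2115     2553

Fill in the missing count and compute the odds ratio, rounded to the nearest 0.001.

0.718

The missing cell is in the unexposed row: 2553 − 2115 = 438.
So a = 70, b = 471, c = 438, d = 2115.
OR = (a·d)/(b·c) = (70 × 2115) / (471 × 438) = 148050 / 206298 = 0.71765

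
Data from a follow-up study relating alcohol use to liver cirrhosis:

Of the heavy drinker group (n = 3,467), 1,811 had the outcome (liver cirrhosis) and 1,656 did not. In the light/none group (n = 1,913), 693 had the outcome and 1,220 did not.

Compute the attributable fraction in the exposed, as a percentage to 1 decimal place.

From the description: a = 1811, b = 1656, c = 693, d = 1220.
Risk in exposed = 1811/3467 = 0.52235; risk in unexposed = 693/1913 = 0.36226.
RR = 0.52235/0.36226 = 1.44194
AR% = (RR − 1)/RR × 100 = (1.44194 − 1)/1.44194 × 100 = 30.6489%

30.6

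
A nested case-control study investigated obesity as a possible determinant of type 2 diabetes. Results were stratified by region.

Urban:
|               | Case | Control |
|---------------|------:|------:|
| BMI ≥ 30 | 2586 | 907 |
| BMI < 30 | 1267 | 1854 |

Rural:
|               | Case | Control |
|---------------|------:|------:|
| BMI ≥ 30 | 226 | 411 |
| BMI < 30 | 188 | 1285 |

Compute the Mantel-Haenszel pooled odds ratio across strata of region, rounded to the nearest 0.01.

4.10

OR_MH = Σ(aᵢdᵢ/nᵢ) / Σ(bᵢcᵢ/nᵢ), where nᵢ is the stratum total.
Stratum 1 (Urban): n = 6614; a·d/n = 2586·1854/6614 = 724.8933; b·c/n = 907·1267/6614 = 173.7480
Stratum 2 (Rural): n = 2110; a·d/n = 226·1285/2110 = 137.6351; b·c/n = 411·188/2110 = 36.6199
OR_MH = (724.8933 + 137.6351) / (173.7480 + 36.6199) = 862.5283 / 210.3679 = 4.10010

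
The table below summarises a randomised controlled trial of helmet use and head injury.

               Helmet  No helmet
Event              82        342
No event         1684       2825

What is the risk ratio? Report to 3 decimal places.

Reading the table with exposure as columns: a = 82 (Helmet, case), b = 1684 (Helmet, non-case), c = 342 (No helmet, case), d = 2825.
Risk in exposed = 82/1766 = 0.04643; risk in unexposed = 342/3167 = 0.10799.
RR = 0.04643 / 0.10799 = 0.42998
The risk is 57% lower among the exposed than among the unexposed.

0.430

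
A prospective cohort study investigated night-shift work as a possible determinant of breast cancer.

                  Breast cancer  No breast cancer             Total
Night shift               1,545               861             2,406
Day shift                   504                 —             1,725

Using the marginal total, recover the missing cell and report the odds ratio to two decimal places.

4.35

The missing cell is in the unexposed row: 1725 − 504 = 1221.
So a = 1545, b = 861, c = 504, d = 1221.
OR = (a·d)/(b·c) = (1545 × 1221) / (861 × 504) = 1886445 / 433944 = 4.34721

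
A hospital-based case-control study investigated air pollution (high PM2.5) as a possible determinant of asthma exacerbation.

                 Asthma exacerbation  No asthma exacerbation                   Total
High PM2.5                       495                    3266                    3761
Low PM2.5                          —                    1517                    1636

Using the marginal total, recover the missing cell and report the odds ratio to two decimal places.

The missing cell is in the unexposed row: 1636 − 1517 = 119.
So a = 495, b = 3266, c = 119, d = 1517.
OR = (a·d)/(b·c) = (495 × 1517) / (3266 × 119) = 750915 / 388654 = 1.93209

1.93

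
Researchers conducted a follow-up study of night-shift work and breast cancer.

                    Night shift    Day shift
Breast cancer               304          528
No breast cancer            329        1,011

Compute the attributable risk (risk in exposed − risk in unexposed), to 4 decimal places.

Reading the table with exposure as columns: a = 304 (Night shift, case), b = 329 (Night shift, non-case), c = 528 (Day shift, case), d = 1011.
Risk in exposed = 304/633 = 0.480253; risk in unexposed = 528/1539 = 0.343080.
Risk difference = 0.480253 − 0.343080 = 0.137173

0.1372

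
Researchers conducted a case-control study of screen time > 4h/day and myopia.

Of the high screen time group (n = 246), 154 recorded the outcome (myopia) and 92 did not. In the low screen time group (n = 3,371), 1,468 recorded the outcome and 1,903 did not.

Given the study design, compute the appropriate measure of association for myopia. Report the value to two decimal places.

2.17

From the description: a = 154, b = 92, c = 1468, d = 1903.
This is a case-control study: participants were sampled on outcome status, so risks in the source population cannot be estimated directly — relative risk is not valid here. The odds ratio is the appropriate measure.
OR = (a·d)/(b·c) = (154 × 1903) / (92 × 1468) = 293062 / 135056 = 2.16993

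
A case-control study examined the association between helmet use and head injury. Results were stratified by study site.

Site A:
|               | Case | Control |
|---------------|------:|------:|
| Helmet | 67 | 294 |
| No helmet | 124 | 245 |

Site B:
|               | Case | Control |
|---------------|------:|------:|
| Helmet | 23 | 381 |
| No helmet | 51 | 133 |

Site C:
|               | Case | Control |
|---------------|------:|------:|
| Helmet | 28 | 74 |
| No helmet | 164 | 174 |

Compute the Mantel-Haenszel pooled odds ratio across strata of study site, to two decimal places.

OR_MH = Σ(aᵢdᵢ/nᵢ) / Σ(bᵢcᵢ/nᵢ), where nᵢ is the stratum total.
Stratum 1 (Site A): n = 730; a·d/n = 67·245/730 = 22.4863; b·c/n = 294·124/730 = 49.9397
Stratum 2 (Site B): n = 588; a·d/n = 23·133/588 = 5.2024; b·c/n = 381·51/588 = 33.0459
Stratum 3 (Site C): n = 440; a·d/n = 28·174/440 = 11.0727; b·c/n = 74·164/440 = 27.5818
OR_MH = (22.4863 + 5.2024 + 11.0727) / (49.9397 + 33.0459 + 27.5818) = 38.7614 / 110.5675 = 0.35057

0.35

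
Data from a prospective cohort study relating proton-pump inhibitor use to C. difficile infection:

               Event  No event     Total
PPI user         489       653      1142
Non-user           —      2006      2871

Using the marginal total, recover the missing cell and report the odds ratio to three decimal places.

1.737

The missing cell is in the unexposed row: 2871 − 2006 = 865.
So a = 489, b = 653, c = 865, d = 2006.
OR = (a·d)/(b·c) = (489 × 2006) / (653 × 865) = 980934 / 564845 = 1.73664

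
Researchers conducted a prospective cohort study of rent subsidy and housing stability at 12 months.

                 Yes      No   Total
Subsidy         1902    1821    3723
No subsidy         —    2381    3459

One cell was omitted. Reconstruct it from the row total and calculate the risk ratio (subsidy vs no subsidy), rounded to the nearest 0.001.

The missing cell is in the unexposed row: 3459 − 2381 = 1078.
So a = 1902, b = 1821, c = 1078, d = 2381.
RR = [a/(a+b)] / [c/(c+d)] = (1902/3723) / (1078/3459) = 0.51088/0.31165 = 1.63927

1.639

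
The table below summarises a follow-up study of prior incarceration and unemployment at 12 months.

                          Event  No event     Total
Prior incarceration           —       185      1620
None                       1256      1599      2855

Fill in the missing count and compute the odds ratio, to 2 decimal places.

The missing cell is in the exposed row: 1620 − 185 = 1435.
So a = 1435, b = 185, c = 1256, d = 1599.
OR = (a·d)/(b·c) = (1435 × 1599) / (185 × 1256) = 2294565 / 232360 = 9.87504

9.88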